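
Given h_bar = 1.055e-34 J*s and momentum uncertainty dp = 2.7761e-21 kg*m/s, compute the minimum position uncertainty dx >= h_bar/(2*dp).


dx = h_bar / (2 * dp)
= 1.055e-34 / (2 * 2.7761e-21)
= 1.055e-34 / 5.5522e-21
= 1.9001e-14 m

1.9001e-14


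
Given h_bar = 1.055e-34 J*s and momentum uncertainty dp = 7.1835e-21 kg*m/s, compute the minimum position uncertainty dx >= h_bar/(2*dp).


dx = h_bar / (2 * dp)
= 1.055e-34 / (2 * 7.1835e-21)
= 1.055e-34 / 1.4367e-20
= 7.3432e-15 m

7.3432e-15


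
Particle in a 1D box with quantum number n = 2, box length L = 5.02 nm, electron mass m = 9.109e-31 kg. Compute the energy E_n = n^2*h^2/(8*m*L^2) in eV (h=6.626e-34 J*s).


E = n^2 * h^2 / (8 * m * L^2)
= 2^2 * (6.626e-34)^2 / (8 * 9.109e-31 * (5.02e-9)^2)
= 4 * 4.3904e-67 / (8 * 9.109e-31 * 2.5200e-17)
= 9.5630e-21 J
= 0.0597 eV

0.0597


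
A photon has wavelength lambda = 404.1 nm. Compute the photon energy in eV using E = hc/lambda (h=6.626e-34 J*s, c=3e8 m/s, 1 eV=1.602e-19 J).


E = hc / lambda
= (6.626e-34)(3e8) / (404.1e-9)
= 1.9878e-25 / 4.0410e-07
= 4.9191e-19 J
Converting to eV: 4.9191e-19 / 1.602e-19
= 3.0706 eV

3.0706


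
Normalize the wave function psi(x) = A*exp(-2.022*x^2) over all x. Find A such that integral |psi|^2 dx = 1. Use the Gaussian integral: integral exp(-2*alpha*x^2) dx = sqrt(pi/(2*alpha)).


integral |psi|^2 dx = A^2 * sqrt(pi/(2*alpha)) = 1
A^2 = sqrt(2*alpha/pi)
= sqrt(2 * 2.022 / pi)
= 1.134568
A = sqrt(1.134568)
= 1.0652

1.0652


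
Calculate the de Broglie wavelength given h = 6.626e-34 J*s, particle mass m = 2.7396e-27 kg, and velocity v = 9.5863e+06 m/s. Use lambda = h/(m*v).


lambda = h / (m * v)
= 6.626e-34 / (2.7396e-27 * 9.5863e+06)
= 6.626e-34 / 2.6263e-20
= 2.5230e-14 m

2.5230e-14


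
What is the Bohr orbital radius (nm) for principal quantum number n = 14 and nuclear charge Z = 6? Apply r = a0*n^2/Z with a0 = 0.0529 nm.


r = a0 * n^2 / Z
= 0.0529 * 14^2 / 6
= 0.0529 * 196 / 6
= 1.7281 nm

1.7281


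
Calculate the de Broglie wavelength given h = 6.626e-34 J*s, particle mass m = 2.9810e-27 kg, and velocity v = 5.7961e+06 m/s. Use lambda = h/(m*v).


lambda = h / (m * v)
= 6.626e-34 / (2.9810e-27 * 5.7961e+06)
= 6.626e-34 / 1.7278e-20
= 3.8349e-14 m

3.8349e-14


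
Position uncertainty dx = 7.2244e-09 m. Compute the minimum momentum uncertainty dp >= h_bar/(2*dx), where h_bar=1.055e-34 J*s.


dp = h_bar / (2 * dx)
= 1.055e-34 / (2 * 7.2244e-09)
= 1.055e-34 / 1.4449e-08
= 7.3016e-27 kg*m/s

7.3016e-27


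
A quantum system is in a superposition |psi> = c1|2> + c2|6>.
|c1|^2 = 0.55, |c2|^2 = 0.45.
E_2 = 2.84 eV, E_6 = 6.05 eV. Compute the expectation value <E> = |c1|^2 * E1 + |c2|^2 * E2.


<E> = |c1|^2 * E1 + |c2|^2 * E2
= 0.55 * 2.84 + 0.45 * 6.05
= 1.562 + 2.7225
= 4.2845 eV

4.2845


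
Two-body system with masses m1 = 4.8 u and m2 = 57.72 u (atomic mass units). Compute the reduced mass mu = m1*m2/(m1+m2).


mu = m1 * m2 / (m1 + m2)
= 4.8 * 57.72 / (4.8 + 57.72)
= 277.056 / 62.52
= 4.4315 u

4.4315


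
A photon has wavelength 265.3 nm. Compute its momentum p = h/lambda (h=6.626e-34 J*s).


p = h / lambda
= 6.626e-34 / (265.3e-9)
= 6.626e-34 / 2.6530e-07
= 2.4975e-27 kg*m/s

2.4975e-27


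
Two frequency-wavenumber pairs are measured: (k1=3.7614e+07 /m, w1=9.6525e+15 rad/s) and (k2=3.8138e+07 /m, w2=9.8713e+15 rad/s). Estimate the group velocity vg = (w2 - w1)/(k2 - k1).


vg = (w2 - w1) / (k2 - k1)
= (9.8713e+15 - 9.6525e+15) / (3.8138e+07 - 3.7614e+07)
= 2.1880e+14 / 5.2400e+05
= 4.1756e+08 m/s

4.1756e+08


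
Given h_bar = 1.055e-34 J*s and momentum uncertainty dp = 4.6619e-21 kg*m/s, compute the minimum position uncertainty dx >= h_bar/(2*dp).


dx = h_bar / (2 * dp)
= 1.055e-34 / (2 * 4.6619e-21)
= 1.055e-34 / 9.3238e-21
= 1.1315e-14 m

1.1315e-14


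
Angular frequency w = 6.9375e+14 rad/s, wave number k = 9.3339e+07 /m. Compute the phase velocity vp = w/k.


vp = w / k
= 6.9375e+14 / 9.3339e+07
= 7.4326e+06 m/s

7.4326e+06


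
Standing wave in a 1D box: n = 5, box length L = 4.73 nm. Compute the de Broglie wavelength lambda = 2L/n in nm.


lambda = 2L / n
= 2 * 4.73 / 5
= 9.46 / 5
= 1.892 nm

1.892


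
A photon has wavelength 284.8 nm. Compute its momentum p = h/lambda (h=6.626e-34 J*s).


p = h / lambda
= 6.626e-34 / (284.8e-9)
= 6.626e-34 / 2.8480e-07
= 2.3265e-27 kg*m/s

2.3265e-27


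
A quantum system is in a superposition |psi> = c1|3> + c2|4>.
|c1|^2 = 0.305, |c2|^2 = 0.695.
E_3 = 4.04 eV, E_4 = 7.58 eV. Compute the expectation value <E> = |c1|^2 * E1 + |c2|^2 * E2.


<E> = |c1|^2 * E1 + |c2|^2 * E2
= 0.305 * 4.04 + 0.695 * 7.58
= 1.2322 + 5.2681
= 6.5003 eV

6.5003


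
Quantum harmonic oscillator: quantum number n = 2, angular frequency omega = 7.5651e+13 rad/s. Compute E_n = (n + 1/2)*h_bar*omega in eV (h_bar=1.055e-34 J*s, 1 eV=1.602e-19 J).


E = (n + 1/2) * h_bar * omega
= (2 + 0.5) * 1.055e-34 * 7.5651e+13
= 2.5 * 7.9812e-21
= 1.9953e-20 J
= 0.1246 eV

0.1246


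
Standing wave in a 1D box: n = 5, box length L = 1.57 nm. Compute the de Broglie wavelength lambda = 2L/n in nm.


lambda = 2L / n
= 2 * 1.57 / 5
= 3.14 / 5
= 0.628 nm

0.628


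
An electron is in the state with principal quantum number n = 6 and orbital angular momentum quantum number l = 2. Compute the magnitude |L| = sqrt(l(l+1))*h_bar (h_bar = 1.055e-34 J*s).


L = sqrt(l*(l+1)) * h_bar
= sqrt(2 * 3) * 1.055e-34
= sqrt(6) * 1.055e-34
= 2.4495 * 1.055e-34
= 2.5842e-34 J*s

2.5842e-34


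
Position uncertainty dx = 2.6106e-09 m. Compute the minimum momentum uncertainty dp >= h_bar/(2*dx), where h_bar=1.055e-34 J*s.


dp = h_bar / (2 * dx)
= 1.055e-34 / (2 * 2.6106e-09)
= 1.055e-34 / 5.2212e-09
= 2.0206e-26 kg*m/s

2.0206e-26


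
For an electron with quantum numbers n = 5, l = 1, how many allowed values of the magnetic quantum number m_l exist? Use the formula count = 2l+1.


m_l ranges from -l to +l in integer steps
So m_l goes from -1 to +1
Count = 2l + 1 = 2*1 + 1
= 3

3


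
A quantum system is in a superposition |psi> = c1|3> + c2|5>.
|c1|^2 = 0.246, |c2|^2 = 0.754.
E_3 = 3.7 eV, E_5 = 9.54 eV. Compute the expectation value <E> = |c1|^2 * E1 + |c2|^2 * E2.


<E> = |c1|^2 * E1 + |c2|^2 * E2
= 0.246 * 3.7 + 0.754 * 9.54
= 0.9102 + 7.1932
= 8.1034 eV

8.1034


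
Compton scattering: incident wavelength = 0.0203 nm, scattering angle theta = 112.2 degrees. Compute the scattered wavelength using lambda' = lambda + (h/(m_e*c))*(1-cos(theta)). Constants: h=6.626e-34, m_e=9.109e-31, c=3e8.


Compton wavelength: h/(m_e*c) = 2.4247e-12 m
d_lambda = 2.4247e-12 * (1 - cos(112.2 deg))
= 2.4247e-12 * 1.377841
= 3.3409e-12 m = 0.003341 nm
lambda' = 0.0203 + 0.003341
= 0.023641 nm

0.023641


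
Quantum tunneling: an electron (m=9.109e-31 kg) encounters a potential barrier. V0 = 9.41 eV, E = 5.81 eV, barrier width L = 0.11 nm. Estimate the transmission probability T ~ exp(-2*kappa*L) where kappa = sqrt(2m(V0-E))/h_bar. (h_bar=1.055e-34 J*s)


V0 - E = 3.6 eV = 5.7672e-19 J
kappa = sqrt(2 * m * (V0-E)) / h_bar
= sqrt(2 * 9.109e-31 * 5.7672e-19) / 1.055e-34
= 9.7158e+09 /m
2*kappa*L = 2 * 9.7158e+09 * 0.11e-9
= 2.1375
T = exp(-2.1375) = 1.179511e-01

1.179511e-01


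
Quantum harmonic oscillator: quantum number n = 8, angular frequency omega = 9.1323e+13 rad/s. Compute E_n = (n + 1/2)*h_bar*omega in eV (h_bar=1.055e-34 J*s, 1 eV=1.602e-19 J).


E = (n + 1/2) * h_bar * omega
= (8 + 0.5) * 1.055e-34 * 9.1323e+13
= 8.5 * 9.6346e-21
= 8.1894e-20 J
= 0.5112 eV

0.5112


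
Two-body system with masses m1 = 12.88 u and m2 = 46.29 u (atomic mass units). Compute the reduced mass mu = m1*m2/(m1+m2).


mu = m1 * m2 / (m1 + m2)
= 12.88 * 46.29 / (12.88 + 46.29)
= 596.2152 / 59.17
= 10.0763 u

10.0763


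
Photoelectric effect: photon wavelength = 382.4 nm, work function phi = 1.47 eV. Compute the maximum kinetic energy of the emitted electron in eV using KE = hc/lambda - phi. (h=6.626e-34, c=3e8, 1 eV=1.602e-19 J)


E_photon = hc / lambda
= (6.626e-34)(3e8) / (382.4e-9)
= 5.1982e-19 J
= 3.2448 eV
KE = E_photon - phi
= 3.2448 - 1.47
= 1.7748 eV

1.7748


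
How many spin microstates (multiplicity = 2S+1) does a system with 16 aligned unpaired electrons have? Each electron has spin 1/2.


Total spin S = N * (1/2) = 16 * 0.5 = 8.0
Spin multiplicity = 2S + 1
= 2 * 8.0 + 1
= 17

17


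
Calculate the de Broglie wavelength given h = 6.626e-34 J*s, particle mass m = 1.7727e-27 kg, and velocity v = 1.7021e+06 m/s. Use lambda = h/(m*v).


lambda = h / (m * v)
= 6.626e-34 / (1.7727e-27 * 1.7021e+06)
= 6.626e-34 / 3.0173e-21
= 2.1960e-13 m

2.1960e-13


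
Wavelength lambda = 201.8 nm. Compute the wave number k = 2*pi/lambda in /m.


k = 2 * pi / lambda
= 6.2832 / (201.8e-9)
= 6.2832 / 2.0180e-07
= 3.1136e+07 /m

3.1136e+07


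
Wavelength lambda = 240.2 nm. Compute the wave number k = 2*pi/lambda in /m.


k = 2 * pi / lambda
= 6.2832 / (240.2e-9)
= 6.2832 / 2.4020e-07
= 2.6158e+07 /m

2.6158e+07


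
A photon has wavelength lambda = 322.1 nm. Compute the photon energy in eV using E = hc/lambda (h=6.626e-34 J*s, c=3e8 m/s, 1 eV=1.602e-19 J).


E = hc / lambda
= (6.626e-34)(3e8) / (322.1e-9)
= 1.9878e-25 / 3.2210e-07
= 6.1714e-19 J
Converting to eV: 6.1714e-19 / 1.602e-19
= 3.8523 eV

3.8523


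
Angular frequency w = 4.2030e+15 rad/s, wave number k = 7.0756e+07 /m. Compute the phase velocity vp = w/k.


vp = w / k
= 4.2030e+15 / 7.0756e+07
= 5.9401e+07 m/s

5.9401e+07


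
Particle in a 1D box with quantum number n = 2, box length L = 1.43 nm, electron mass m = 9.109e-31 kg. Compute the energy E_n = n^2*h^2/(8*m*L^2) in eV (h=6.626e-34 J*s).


E = n^2 * h^2 / (8 * m * L^2)
= 2^2 * (6.626e-34)^2 / (8 * 9.109e-31 * (1.43e-9)^2)
= 4 * 4.3904e-67 / (8 * 9.109e-31 * 2.0449e-18)
= 1.1785e-19 J
= 0.7356 eV

0.7356


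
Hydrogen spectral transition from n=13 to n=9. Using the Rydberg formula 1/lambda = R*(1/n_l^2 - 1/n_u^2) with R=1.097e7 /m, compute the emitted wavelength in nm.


1/lambda = R * (1/n_l^2 - 1/n_u^2)
= 1.097e7 * (1/9^2 - 1/13^2)
= 1.097e7 * (0.012346 - 0.005917)
= 1.097e7 * 0.006429
= 7.0521e+04 /m
lambda = 1 / 7.0521e+04 = 14180.2022 nm

14180.2022


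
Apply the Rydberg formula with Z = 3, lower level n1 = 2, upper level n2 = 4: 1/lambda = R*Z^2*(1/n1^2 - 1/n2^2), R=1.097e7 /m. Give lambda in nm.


1/lambda = R * Z^2 * (1/n1^2 - 1/n2^2)
= 1.097e7 * 3^2 * (1/2^2 - 1/4^2)
= 1.097e7 * 9 * (0.25 - 0.0625)
= 1.8512e+07 /m
lambda = 1 / 1.8512e+07
= 54.0194 nm

54.0194


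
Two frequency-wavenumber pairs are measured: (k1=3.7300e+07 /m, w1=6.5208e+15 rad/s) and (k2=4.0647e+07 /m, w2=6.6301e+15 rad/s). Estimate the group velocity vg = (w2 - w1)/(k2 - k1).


vg = (w2 - w1) / (k2 - k1)
= (6.6301e+15 - 6.5208e+15) / (4.0647e+07 - 3.7300e+07)
= 1.0930e+14 / 3.3470e+06
= 3.2656e+07 m/s

3.2656e+07


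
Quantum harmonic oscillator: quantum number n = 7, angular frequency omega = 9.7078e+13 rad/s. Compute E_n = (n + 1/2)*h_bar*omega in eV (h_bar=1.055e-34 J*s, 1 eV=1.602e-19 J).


E = (n + 1/2) * h_bar * omega
= (7 + 0.5) * 1.055e-34 * 9.7078e+13
= 7.5 * 1.0242e-20
= 7.6813e-20 J
= 0.4795 eV

0.4795


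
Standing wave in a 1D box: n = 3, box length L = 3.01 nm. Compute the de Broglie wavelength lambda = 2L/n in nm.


lambda = 2L / n
= 2 * 3.01 / 3
= 6.02 / 3
= 2.0067 nm

2.0067


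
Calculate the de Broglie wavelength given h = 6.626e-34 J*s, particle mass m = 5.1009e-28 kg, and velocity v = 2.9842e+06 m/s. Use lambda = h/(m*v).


lambda = h / (m * v)
= 6.626e-34 / (5.1009e-28 * 2.9842e+06)
= 6.626e-34 / 1.5222e-21
= 4.3529e-13 m

4.3529e-13


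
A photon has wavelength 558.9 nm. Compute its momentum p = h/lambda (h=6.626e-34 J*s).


p = h / lambda
= 6.626e-34 / (558.9e-9)
= 6.626e-34 / 5.5890e-07
= 1.1855e-27 kg*m/s

1.1855e-27


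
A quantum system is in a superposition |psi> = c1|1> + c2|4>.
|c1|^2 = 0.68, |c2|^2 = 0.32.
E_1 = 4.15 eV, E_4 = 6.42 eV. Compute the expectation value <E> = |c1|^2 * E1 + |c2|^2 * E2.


<E> = |c1|^2 * E1 + |c2|^2 * E2
= 0.68 * 4.15 + 0.32 * 6.42
= 2.822 + 2.0544
= 4.8764 eV

4.8764


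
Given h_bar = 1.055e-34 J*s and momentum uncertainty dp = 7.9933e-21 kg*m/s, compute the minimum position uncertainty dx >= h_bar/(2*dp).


dx = h_bar / (2 * dp)
= 1.055e-34 / (2 * 7.9933e-21)
= 1.055e-34 / 1.5987e-20
= 6.5993e-15 m

6.5993e-15


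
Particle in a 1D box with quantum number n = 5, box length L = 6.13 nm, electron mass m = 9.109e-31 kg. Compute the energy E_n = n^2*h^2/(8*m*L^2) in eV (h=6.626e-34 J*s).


E = n^2 * h^2 / (8 * m * L^2)
= 5^2 * (6.626e-34)^2 / (8 * 9.109e-31 * (6.13e-9)^2)
= 25 * 4.3904e-67 / (8 * 9.109e-31 * 3.7577e-17)
= 4.0083e-20 J
= 0.2502 eV

0.2502


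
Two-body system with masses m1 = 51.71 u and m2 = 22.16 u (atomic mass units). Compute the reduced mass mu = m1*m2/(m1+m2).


mu = m1 * m2 / (m1 + m2)
= 51.71 * 22.16 / (51.71 + 22.16)
= 1145.8936 / 73.87
= 15.5123 u

15.5123


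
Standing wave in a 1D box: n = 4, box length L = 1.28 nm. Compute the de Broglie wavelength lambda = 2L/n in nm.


lambda = 2L / n
= 2 * 1.28 / 4
= 2.56 / 4
= 0.64 nm

0.64


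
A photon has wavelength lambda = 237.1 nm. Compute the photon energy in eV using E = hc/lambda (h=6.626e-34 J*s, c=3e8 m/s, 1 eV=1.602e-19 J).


E = hc / lambda
= (6.626e-34)(3e8) / (237.1e-9)
= 1.9878e-25 / 2.3710e-07
= 8.3838e-19 J
Converting to eV: 8.3838e-19 / 1.602e-19
= 5.2333 eV

5.2333


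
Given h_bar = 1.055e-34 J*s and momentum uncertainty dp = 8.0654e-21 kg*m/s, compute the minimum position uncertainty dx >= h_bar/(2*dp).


dx = h_bar / (2 * dp)
= 1.055e-34 / (2 * 8.0654e-21)
= 1.055e-34 / 1.6131e-20
= 6.5403e-15 m

6.5403e-15


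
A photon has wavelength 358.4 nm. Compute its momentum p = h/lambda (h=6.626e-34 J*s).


p = h / lambda
= 6.626e-34 / (358.4e-9)
= 6.626e-34 / 3.5840e-07
= 1.8488e-27 kg*m/s

1.8488e-27


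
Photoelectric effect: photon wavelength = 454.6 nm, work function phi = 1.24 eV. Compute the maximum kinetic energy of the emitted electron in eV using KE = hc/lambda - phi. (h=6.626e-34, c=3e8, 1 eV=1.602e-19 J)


E_photon = hc / lambda
= (6.626e-34)(3e8) / (454.6e-9)
= 4.3726e-19 J
= 2.7295 eV
KE = E_photon - phi
= 2.7295 - 1.24
= 1.4895 eV

1.4895


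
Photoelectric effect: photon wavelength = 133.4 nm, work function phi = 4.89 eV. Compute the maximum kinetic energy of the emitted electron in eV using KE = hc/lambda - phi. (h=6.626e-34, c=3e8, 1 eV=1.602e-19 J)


E_photon = hc / lambda
= (6.626e-34)(3e8) / (133.4e-9)
= 1.4901e-18 J
= 9.3015 eV
KE = E_photon - phi
= 9.3015 - 4.89
= 4.4115 eV

4.4115


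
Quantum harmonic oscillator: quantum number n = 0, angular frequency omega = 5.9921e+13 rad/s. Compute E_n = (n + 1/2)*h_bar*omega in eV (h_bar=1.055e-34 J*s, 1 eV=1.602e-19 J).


E = (n + 1/2) * h_bar * omega
= (0 + 0.5) * 1.055e-34 * 5.9921e+13
= 0.5 * 6.3217e-21
= 3.1608e-21 J
= 0.0197 eV

0.0197


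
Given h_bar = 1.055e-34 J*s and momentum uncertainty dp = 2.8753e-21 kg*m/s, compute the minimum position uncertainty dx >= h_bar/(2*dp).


dx = h_bar / (2 * dp)
= 1.055e-34 / (2 * 2.8753e-21)
= 1.055e-34 / 5.7506e-21
= 1.8346e-14 m

1.8346e-14


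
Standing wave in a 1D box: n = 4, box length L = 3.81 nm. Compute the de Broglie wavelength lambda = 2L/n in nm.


lambda = 2L / n
= 2 * 3.81 / 4
= 7.62 / 4
= 1.905 nm

1.905


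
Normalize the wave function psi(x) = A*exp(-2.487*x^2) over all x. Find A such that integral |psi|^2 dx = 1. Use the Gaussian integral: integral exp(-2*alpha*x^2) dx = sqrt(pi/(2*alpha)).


integral |psi|^2 dx = A^2 * sqrt(pi/(2*alpha)) = 1
A^2 = sqrt(2*alpha/pi)
= sqrt(2 * 2.487 / pi)
= 1.258282
A = sqrt(1.258282)
= 1.1217

1.1217


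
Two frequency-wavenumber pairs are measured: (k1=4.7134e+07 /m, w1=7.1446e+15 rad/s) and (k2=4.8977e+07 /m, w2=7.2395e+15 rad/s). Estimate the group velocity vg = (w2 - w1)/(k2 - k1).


vg = (w2 - w1) / (k2 - k1)
= (7.2395e+15 - 7.1446e+15) / (4.8977e+07 - 4.7134e+07)
= 9.4900e+13 / 1.8430e+06
= 5.1492e+07 m/s

5.1492e+07


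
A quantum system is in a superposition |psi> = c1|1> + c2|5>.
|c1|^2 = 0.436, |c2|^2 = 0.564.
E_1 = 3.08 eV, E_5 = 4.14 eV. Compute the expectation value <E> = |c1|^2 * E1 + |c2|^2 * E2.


<E> = |c1|^2 * E1 + |c2|^2 * E2
= 0.436 * 3.08 + 0.564 * 4.14
= 1.3429 + 2.335
= 3.6778 eV

3.6778


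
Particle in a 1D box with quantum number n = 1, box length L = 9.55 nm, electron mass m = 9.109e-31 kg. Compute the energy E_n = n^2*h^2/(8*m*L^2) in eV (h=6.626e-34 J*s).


E = n^2 * h^2 / (8 * m * L^2)
= 1^2 * (6.626e-34)^2 / (8 * 9.109e-31 * (9.55e-9)^2)
= 1 * 4.3904e-67 / (8 * 9.109e-31 * 9.1203e-17)
= 6.6060e-22 J
= 0.0041 eV

0.0041


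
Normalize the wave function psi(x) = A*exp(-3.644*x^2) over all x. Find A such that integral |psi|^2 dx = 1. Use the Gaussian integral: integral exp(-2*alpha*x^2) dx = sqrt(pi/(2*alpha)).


integral |psi|^2 dx = A^2 * sqrt(pi/(2*alpha)) = 1
A^2 = sqrt(2*alpha/pi)
= sqrt(2 * 3.644 / pi)
= 1.523103
A = sqrt(1.523103)
= 1.2341

1.2341


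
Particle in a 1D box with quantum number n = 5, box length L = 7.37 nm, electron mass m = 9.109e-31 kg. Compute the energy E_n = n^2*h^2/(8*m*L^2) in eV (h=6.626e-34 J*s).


E = n^2 * h^2 / (8 * m * L^2)
= 5^2 * (6.626e-34)^2 / (8 * 9.109e-31 * (7.37e-9)^2)
= 25 * 4.3904e-67 / (8 * 9.109e-31 * 5.4317e-17)
= 2.7730e-20 J
= 0.1731 eV

0.1731


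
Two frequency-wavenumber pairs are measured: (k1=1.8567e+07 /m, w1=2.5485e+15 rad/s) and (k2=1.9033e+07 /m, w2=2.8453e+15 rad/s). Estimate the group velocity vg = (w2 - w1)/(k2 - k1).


vg = (w2 - w1) / (k2 - k1)
= (2.8453e+15 - 2.5485e+15) / (1.9033e+07 - 1.8567e+07)
= 2.9680e+14 / 4.6600e+05
= 6.3691e+08 m/s

6.3691e+08


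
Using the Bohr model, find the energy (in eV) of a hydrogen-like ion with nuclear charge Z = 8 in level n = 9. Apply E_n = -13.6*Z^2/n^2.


E_n = -13.6 * Z^2 / n^2
= -13.6 * 8^2 / 9^2
= -13.6 * 64 / 81
= -10.7457 eV

-10.7457


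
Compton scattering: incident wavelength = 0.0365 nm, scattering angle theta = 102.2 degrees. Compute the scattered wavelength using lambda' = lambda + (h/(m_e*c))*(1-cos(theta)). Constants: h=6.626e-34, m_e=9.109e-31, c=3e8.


Compton wavelength: h/(m_e*c) = 2.4247e-12 m
d_lambda = 2.4247e-12 * (1 - cos(102.2 deg))
= 2.4247e-12 * 1.211325
= 2.9371e-12 m = 0.002937 nm
lambda' = 0.0365 + 0.002937
= 0.039437 nm

0.039437


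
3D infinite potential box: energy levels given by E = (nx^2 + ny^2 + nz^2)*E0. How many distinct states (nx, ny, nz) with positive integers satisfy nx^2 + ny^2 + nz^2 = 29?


Enumerate all (nx, ny, nz) with nx^2 + ny^2 + nz^2 = 29:
(2,3,4)
(2,4,3)
(3,2,4)
(3,4,2)
(4,2,3)
(4,3,2)
Total degeneracy = 6

6


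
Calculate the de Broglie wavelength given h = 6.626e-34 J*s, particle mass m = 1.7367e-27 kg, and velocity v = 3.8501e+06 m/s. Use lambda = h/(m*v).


lambda = h / (m * v)
= 6.626e-34 / (1.7367e-27 * 3.8501e+06)
= 6.626e-34 / 6.6865e-21
= 9.9096e-14 m

9.9096e-14


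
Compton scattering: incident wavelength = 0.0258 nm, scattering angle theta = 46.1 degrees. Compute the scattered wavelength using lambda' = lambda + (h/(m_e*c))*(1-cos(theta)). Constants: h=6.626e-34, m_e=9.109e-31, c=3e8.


Compton wavelength: h/(m_e*c) = 2.4247e-12 m
d_lambda = 2.4247e-12 * (1 - cos(46.1 deg))
= 2.4247e-12 * 0.306598
= 7.4341e-13 m = 0.000743 nm
lambda' = 0.0258 + 0.000743
= 0.026543 nm

0.026543


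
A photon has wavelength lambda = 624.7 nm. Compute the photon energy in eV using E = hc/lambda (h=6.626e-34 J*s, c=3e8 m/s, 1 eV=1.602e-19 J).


E = hc / lambda
= (6.626e-34)(3e8) / (624.7e-9)
= 1.9878e-25 / 6.2470e-07
= 3.1820e-19 J
Converting to eV: 3.1820e-19 / 1.602e-19
= 1.9863 eV

1.9863


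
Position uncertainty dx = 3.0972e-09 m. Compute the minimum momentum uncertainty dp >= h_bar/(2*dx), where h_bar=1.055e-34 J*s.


dp = h_bar / (2 * dx)
= 1.055e-34 / (2 * 3.0972e-09)
= 1.055e-34 / 6.1944e-09
= 1.7032e-26 kg*m/s

1.7032e-26


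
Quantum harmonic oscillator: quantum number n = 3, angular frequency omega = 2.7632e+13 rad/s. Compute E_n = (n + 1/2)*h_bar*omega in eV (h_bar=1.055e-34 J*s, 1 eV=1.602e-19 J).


E = (n + 1/2) * h_bar * omega
= (3 + 0.5) * 1.055e-34 * 2.7632e+13
= 3.5 * 2.9152e-21
= 1.0203e-20 J
= 0.0637 eV

0.0637


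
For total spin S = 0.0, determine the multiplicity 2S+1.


Spin multiplicity = 2S + 1
= 2 * 0.0 + 1
= 0.0 + 1
= 1

1


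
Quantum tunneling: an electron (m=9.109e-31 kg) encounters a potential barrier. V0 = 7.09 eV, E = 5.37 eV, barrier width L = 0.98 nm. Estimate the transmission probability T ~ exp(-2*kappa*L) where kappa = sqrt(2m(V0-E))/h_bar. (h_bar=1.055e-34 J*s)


V0 - E = 1.72 eV = 2.7554e-19 J
kappa = sqrt(2 * m * (V0-E)) / h_bar
= sqrt(2 * 9.109e-31 * 2.7554e-19) / 1.055e-34
= 6.7157e+09 /m
2*kappa*L = 2 * 6.7157e+09 * 0.98e-9
= 13.1628
T = exp(-13.1628) = 1.920673e-06

1.920673e-06


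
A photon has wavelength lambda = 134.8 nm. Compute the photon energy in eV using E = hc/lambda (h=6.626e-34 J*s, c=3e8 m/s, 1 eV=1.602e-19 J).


E = hc / lambda
= (6.626e-34)(3e8) / (134.8e-9)
= 1.9878e-25 / 1.3480e-07
= 1.4746e-18 J
Converting to eV: 1.4746e-18 / 1.602e-19
= 9.2049 eV

9.2049


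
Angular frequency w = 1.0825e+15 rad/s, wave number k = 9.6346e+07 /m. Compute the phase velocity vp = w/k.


vp = w / k
= 1.0825e+15 / 9.6346e+07
= 1.1236e+07 m/s

1.1236e+07


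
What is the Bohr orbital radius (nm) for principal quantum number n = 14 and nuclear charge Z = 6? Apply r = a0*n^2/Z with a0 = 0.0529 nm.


r = a0 * n^2 / Z
= 0.0529 * 14^2 / 6
= 0.0529 * 196 / 6
= 1.7281 nm

1.7281


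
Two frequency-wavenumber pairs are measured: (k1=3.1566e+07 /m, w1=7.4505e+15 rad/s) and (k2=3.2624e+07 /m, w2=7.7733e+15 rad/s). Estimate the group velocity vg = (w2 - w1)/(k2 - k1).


vg = (w2 - w1) / (k2 - k1)
= (7.7733e+15 - 7.4505e+15) / (3.2624e+07 - 3.1566e+07)
= 3.2280e+14 / 1.0580e+06
= 3.0510e+08 m/s

3.0510e+08


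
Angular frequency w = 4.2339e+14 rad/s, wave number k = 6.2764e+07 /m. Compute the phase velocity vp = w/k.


vp = w / k
= 4.2339e+14 / 6.2764e+07
= 6.7457e+06 m/s

6.7457e+06


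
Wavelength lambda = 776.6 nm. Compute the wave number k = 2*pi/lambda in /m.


k = 2 * pi / lambda
= 6.2832 / (776.6e-9)
= 6.2832 / 7.7660e-07
= 8.0906e+06 /m

8.0906e+06


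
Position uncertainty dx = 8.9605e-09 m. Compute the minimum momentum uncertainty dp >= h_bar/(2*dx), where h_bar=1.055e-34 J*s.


dp = h_bar / (2 * dx)
= 1.055e-34 / (2 * 8.9605e-09)
= 1.055e-34 / 1.7921e-08
= 5.8869e-27 kg*m/s

5.8869e-27


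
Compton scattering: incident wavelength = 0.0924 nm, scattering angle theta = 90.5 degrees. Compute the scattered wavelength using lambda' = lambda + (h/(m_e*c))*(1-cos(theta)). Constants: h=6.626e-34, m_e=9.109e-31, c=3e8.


Compton wavelength: h/(m_e*c) = 2.4247e-12 m
d_lambda = 2.4247e-12 * (1 - cos(90.5 deg))
= 2.4247e-12 * 1.008727
= 2.4459e-12 m = 0.002446 nm
lambda' = 0.0924 + 0.002446
= 0.094846 nm

0.094846


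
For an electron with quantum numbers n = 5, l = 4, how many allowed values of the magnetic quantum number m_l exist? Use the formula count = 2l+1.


m_l ranges from -l to +l in integer steps
So m_l goes from -4 to +4
Count = 2l + 1 = 2*4 + 1
= 9

9


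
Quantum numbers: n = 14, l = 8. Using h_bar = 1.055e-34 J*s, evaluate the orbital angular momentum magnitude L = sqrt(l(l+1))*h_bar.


L = sqrt(l*(l+1)) * h_bar
= sqrt(8 * 9) * 1.055e-34
= sqrt(72) * 1.055e-34
= 8.4853 * 1.055e-34
= 8.9520e-34 J*s

8.9520e-34


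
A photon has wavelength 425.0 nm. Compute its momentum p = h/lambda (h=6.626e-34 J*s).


p = h / lambda
= 6.626e-34 / (425.0e-9)
= 6.626e-34 / 4.2500e-07
= 1.5591e-27 kg*m/s

1.5591e-27


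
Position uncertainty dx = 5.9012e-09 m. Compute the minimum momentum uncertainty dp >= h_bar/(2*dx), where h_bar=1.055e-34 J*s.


dp = h_bar / (2 * dx)
= 1.055e-34 / (2 * 5.9012e-09)
= 1.055e-34 / 1.1802e-08
= 8.9389e-27 kg*m/s

8.9389e-27


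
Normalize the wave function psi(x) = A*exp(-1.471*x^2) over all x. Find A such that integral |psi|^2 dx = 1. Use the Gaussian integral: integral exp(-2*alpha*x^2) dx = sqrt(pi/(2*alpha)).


integral |psi|^2 dx = A^2 * sqrt(pi/(2*alpha)) = 1
A^2 = sqrt(2*alpha/pi)
= sqrt(2 * 1.471 / pi)
= 0.967713
A = sqrt(0.967713)
= 0.9837

0.9837


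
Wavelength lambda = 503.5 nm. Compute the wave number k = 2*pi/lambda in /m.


k = 2 * pi / lambda
= 6.2832 / (503.5e-9)
= 6.2832 / 5.0350e-07
= 1.2479e+07 /m

1.2479e+07


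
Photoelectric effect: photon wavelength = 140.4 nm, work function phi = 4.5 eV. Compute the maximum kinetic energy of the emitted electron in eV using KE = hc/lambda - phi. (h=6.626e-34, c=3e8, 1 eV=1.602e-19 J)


E_photon = hc / lambda
= (6.626e-34)(3e8) / (140.4e-9)
= 1.4158e-18 J
= 8.8378 eV
KE = E_photon - phi
= 8.8378 - 4.5
= 4.3378 eV

4.3378


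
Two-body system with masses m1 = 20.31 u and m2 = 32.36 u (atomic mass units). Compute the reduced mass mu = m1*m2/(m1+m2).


mu = m1 * m2 / (m1 + m2)
= 20.31 * 32.36 / (20.31 + 32.36)
= 657.2316 / 52.67
= 12.4783 u

12.4783


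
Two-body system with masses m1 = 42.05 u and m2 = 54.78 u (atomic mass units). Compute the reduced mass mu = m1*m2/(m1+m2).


mu = m1 * m2 / (m1 + m2)
= 42.05 * 54.78 / (42.05 + 54.78)
= 2303.499 / 96.83
= 23.7891 u

23.7891


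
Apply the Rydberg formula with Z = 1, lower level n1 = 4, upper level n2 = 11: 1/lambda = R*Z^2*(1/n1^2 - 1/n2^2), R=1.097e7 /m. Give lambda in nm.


1/lambda = R * Z^2 * (1/n1^2 - 1/n2^2)
= 1.097e7 * 1^2 * (1/4^2 - 1/11^2)
= 1.097e7 * 1 * (0.0625 - 0.008264)
= 5.9496e+05 /m
lambda = 1 / 5.9496e+05
= 1680.7744 nm

1680.7744


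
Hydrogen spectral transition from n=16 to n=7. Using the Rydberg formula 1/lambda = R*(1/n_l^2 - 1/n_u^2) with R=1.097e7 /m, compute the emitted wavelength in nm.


1/lambda = R * (1/n_l^2 - 1/n_u^2)
= 1.097e7 * (1/7^2 - 1/16^2)
= 1.097e7 * (0.020408 - 0.003906)
= 1.097e7 * 0.016502
= 1.8103e+05 /m
lambda = 1 / 1.8103e+05 = 5524.0687 nm

5524.0687


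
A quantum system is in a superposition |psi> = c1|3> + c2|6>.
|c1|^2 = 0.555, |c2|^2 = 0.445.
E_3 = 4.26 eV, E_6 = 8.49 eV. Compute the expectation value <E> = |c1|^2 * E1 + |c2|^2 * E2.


<E> = |c1|^2 * E1 + |c2|^2 * E2
= 0.555 * 4.26 + 0.445 * 8.49
= 2.3643 + 3.7781
= 6.1424 eV

6.1424


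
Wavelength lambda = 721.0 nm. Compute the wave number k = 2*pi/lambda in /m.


k = 2 * pi / lambda
= 6.2832 / (721.0e-9)
= 6.2832 / 7.2100e-07
= 8.7145e+06 /m

8.7145e+06


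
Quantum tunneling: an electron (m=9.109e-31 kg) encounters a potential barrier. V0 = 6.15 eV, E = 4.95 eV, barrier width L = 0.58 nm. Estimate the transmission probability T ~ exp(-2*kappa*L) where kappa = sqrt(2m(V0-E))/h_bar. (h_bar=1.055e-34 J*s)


V0 - E = 1.2 eV = 1.9224e-19 J
kappa = sqrt(2 * m * (V0-E)) / h_bar
= sqrt(2 * 9.109e-31 * 1.9224e-19) / 1.055e-34
= 5.6094e+09 /m
2*kappa*L = 2 * 5.6094e+09 * 0.58e-9
= 6.507
T = exp(-6.507) = 1.493020e-03

1.493020e-03


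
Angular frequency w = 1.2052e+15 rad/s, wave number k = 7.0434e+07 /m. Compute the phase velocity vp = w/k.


vp = w / k
= 1.2052e+15 / 7.0434e+07
= 1.7111e+07 m/s

1.7111e+07


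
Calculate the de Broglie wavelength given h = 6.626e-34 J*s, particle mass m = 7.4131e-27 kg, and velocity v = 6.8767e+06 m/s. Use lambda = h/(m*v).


lambda = h / (m * v)
= 6.626e-34 / (7.4131e-27 * 6.8767e+06)
= 6.626e-34 / 5.0978e-20
= 1.2998e-14 m

1.2998e-14


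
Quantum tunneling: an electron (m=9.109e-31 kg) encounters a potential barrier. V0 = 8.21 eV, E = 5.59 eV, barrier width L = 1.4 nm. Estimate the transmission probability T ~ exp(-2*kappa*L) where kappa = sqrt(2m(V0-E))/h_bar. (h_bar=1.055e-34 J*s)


V0 - E = 2.62 eV = 4.1972e-19 J
kappa = sqrt(2 * m * (V0-E)) / h_bar
= sqrt(2 * 9.109e-31 * 4.1972e-19) / 1.055e-34
= 8.2886e+09 /m
2*kappa*L = 2 * 8.2886e+09 * 1.4e-9
= 23.208
T = exp(-23.208) = 8.334723e-11

8.334723e-11


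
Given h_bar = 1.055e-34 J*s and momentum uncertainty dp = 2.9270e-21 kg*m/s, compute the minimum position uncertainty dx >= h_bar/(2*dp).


dx = h_bar / (2 * dp)
= 1.055e-34 / (2 * 2.9270e-21)
= 1.055e-34 / 5.8540e-21
= 1.8022e-14 m

1.8022e-14


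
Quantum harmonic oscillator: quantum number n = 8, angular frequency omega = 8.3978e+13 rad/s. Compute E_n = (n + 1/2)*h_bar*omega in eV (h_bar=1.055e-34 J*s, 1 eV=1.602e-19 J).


E = (n + 1/2) * h_bar * omega
= (8 + 0.5) * 1.055e-34 * 8.3978e+13
= 8.5 * 8.8597e-21
= 7.5307e-20 J
= 0.4701 eV

0.4701


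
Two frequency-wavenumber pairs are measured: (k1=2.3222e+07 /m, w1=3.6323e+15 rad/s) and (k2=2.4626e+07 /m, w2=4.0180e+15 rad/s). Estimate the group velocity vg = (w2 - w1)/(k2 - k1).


vg = (w2 - w1) / (k2 - k1)
= (4.0180e+15 - 3.6323e+15) / (2.4626e+07 - 2.3222e+07)
= 3.8570e+14 / 1.4040e+06
= 2.7472e+08 m/s

2.7472e+08


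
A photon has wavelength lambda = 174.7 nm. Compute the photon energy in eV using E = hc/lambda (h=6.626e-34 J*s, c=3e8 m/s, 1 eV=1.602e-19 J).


E = hc / lambda
= (6.626e-34)(3e8) / (174.7e-9)
= 1.9878e-25 / 1.7470e-07
= 1.1378e-18 J
Converting to eV: 1.1378e-18 / 1.602e-19
= 7.1026 eV

7.1026


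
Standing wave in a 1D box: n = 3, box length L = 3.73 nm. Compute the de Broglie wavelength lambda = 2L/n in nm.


lambda = 2L / n
= 2 * 3.73 / 3
= 7.46 / 3
= 2.4867 nm

2.4867


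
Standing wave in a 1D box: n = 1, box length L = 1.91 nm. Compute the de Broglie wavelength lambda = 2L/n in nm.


lambda = 2L / n
= 2 * 1.91 / 1
= 3.82 / 1
= 3.82 nm

3.82


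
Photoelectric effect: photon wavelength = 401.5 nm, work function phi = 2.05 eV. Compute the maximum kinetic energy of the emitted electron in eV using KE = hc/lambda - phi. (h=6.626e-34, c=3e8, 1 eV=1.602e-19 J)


E_photon = hc / lambda
= (6.626e-34)(3e8) / (401.5e-9)
= 4.9509e-19 J
= 3.0905 eV
KE = E_photon - phi
= 3.0905 - 2.05
= 1.0405 eV

1.0405


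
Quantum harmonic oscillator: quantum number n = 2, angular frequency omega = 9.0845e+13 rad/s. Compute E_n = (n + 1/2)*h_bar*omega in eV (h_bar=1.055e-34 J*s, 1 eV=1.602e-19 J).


E = (n + 1/2) * h_bar * omega
= (2 + 0.5) * 1.055e-34 * 9.0845e+13
= 2.5 * 9.5841e-21
= 2.3960e-20 J
= 0.1496 eV

0.1496


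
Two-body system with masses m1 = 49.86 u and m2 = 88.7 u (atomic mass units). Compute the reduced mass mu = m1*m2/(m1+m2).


mu = m1 * m2 / (m1 + m2)
= 49.86 * 88.7 / (49.86 + 88.7)
= 4422.582 / 138.56
= 31.9182 u

31.9182


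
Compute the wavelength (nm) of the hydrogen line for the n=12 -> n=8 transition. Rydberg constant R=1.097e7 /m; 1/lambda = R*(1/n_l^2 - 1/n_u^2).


1/lambda = R * (1/n_l^2 - 1/n_u^2)
= 1.097e7 * (1/8^2 - 1/12^2)
= 1.097e7 * (0.015625 - 0.006944)
= 1.097e7 * 0.008681
= 9.5226e+04 /m
lambda = 1 / 9.5226e+04 = 10501.3674 nm

10501.3674


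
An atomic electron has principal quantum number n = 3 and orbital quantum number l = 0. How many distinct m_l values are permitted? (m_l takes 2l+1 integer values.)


m_l ranges from -l to +l in integer steps
So m_l goes from -0 to +0
Count = 2l + 1 = 2*0 + 1
= 1

1


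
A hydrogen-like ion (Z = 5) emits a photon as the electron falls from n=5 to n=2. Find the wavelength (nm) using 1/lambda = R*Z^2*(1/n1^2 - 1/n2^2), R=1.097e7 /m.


1/lambda = R * Z^2 * (1/n1^2 - 1/n2^2)
= 1.097e7 * 5^2 * (1/2^2 - 1/5^2)
= 1.097e7 * 25 * (0.25 - 0.04)
= 5.7592e+07 /m
lambda = 1 / 5.7592e+07
= 17.3634 nm

17.3634


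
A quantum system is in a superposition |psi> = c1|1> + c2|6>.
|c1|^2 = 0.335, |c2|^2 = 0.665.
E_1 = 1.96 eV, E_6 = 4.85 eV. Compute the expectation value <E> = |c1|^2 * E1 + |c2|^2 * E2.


<E> = |c1|^2 * E1 + |c2|^2 * E2
= 0.335 * 1.96 + 0.665 * 4.85
= 0.6566 + 3.2252
= 3.8819 eV

3.8819


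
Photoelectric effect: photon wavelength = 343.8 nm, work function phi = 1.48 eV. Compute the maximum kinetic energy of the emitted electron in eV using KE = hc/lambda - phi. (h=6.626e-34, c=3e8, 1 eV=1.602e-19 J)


E_photon = hc / lambda
= (6.626e-34)(3e8) / (343.8e-9)
= 5.7818e-19 J
= 3.6091 eV
KE = E_photon - phi
= 3.6091 - 1.48
= 2.1291 eV

2.1291


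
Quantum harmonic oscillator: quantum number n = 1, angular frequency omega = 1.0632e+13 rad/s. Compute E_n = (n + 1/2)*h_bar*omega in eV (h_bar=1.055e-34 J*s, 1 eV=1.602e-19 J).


E = (n + 1/2) * h_bar * omega
= (1 + 0.5) * 1.055e-34 * 1.0632e+13
= 1.5 * 1.1217e-21
= 1.6825e-21 J
= 0.0105 eV

0.0105


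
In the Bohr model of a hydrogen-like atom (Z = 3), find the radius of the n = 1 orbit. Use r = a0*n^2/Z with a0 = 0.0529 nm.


r = a0 * n^2 / Z
= 0.0529 * 1^2 / 3
= 0.0529 * 1 / 3
= 0.0176 nm

0.0176


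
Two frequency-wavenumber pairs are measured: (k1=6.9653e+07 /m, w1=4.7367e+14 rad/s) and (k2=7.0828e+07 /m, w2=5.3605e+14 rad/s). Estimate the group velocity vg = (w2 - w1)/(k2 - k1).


vg = (w2 - w1) / (k2 - k1)
= (5.3605e+14 - 4.7367e+14) / (7.0828e+07 - 6.9653e+07)
= 6.2380e+13 / 1.1750e+06
= 5.3089e+07 m/s

5.3089e+07


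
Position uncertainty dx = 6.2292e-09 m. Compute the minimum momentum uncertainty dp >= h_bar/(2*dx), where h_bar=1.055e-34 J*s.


dp = h_bar / (2 * dx)
= 1.055e-34 / (2 * 6.2292e-09)
= 1.055e-34 / 1.2458e-08
= 8.4682e-27 kg*m/s

8.4682e-27


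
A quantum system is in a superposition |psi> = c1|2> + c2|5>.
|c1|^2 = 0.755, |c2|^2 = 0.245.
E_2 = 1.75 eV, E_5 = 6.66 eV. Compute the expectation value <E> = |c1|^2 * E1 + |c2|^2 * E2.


<E> = |c1|^2 * E1 + |c2|^2 * E2
= 0.755 * 1.75 + 0.245 * 6.66
= 1.3213 + 1.6317
= 2.9529 eV

2.9529


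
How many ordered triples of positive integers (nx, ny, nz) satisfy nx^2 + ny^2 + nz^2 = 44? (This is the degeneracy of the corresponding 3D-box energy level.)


Enumerate all (nx, ny, nz) with nx^2 + ny^2 + nz^2 = 44:
(2,2,6)
(2,6,2)
(6,2,2)
Total degeneracy = 3

3


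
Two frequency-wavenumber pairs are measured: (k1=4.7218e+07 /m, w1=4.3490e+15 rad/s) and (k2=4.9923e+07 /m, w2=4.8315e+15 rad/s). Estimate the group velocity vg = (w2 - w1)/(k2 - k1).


vg = (w2 - w1) / (k2 - k1)
= (4.8315e+15 - 4.3490e+15) / (4.9923e+07 - 4.7218e+07)
= 4.8250e+14 / 2.7050e+06
= 1.7837e+08 m/s

1.7837e+08


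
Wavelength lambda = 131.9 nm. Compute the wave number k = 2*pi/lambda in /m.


k = 2 * pi / lambda
= 6.2832 / (131.9e-9)
= 6.2832 / 1.3190e-07
= 4.7636e+07 /m

4.7636e+07


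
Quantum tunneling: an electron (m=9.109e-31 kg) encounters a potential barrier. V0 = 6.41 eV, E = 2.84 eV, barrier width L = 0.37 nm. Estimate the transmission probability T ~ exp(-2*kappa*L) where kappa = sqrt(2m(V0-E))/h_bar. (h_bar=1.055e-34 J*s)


V0 - E = 3.57 eV = 5.7191e-19 J
kappa = sqrt(2 * m * (V0-E)) / h_bar
= sqrt(2 * 9.109e-31 * 5.7191e-19) / 1.055e-34
= 9.6753e+09 /m
2*kappa*L = 2 * 9.6753e+09 * 0.37e-9
= 7.1597
T = exp(-7.1597) = 7.772858e-04

7.772858e-04


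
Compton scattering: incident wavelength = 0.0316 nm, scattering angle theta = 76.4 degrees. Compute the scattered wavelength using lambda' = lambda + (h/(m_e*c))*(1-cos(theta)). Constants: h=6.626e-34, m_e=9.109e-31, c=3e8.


Compton wavelength: h/(m_e*c) = 2.4247e-12 m
d_lambda = 2.4247e-12 * (1 - cos(76.4 deg))
= 2.4247e-12 * 0.764858
= 1.8546e-12 m = 0.001855 nm
lambda' = 0.0316 + 0.001855
= 0.033455 nm

0.033455


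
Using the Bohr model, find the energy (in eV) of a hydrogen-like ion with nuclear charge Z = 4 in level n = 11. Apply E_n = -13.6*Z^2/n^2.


E_n = -13.6 * Z^2 / n^2
= -13.6 * 4^2 / 11^2
= -13.6 * 16 / 121
= -1.7983 eV

-1.7983


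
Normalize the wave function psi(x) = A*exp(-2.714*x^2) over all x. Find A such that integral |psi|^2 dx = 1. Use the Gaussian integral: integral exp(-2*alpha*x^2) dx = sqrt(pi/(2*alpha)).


integral |psi|^2 dx = A^2 * sqrt(pi/(2*alpha)) = 1
A^2 = sqrt(2*alpha/pi)
= sqrt(2 * 2.714 / pi)
= 1.314453
A = sqrt(1.314453)
= 1.1465

1.1465


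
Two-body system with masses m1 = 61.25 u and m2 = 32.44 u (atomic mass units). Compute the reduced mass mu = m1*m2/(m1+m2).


mu = m1 * m2 / (m1 + m2)
= 61.25 * 32.44 / (61.25 + 32.44)
= 1986.95 / 93.69
= 21.2077 u

21.2077


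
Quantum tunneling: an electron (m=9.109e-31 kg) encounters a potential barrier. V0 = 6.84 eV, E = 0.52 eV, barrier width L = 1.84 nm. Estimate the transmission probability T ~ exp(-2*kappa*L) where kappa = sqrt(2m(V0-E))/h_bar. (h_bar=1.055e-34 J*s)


V0 - E = 6.32 eV = 1.0125e-18 J
kappa = sqrt(2 * m * (V0-E)) / h_bar
= sqrt(2 * 9.109e-31 * 1.0125e-18) / 1.055e-34
= 1.2873e+10 /m
2*kappa*L = 2 * 1.2873e+10 * 1.84e-9
= 47.3735
T = exp(-47.3735) = 2.666545e-21

2.666545e-21


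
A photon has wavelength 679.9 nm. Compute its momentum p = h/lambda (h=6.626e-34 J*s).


p = h / lambda
= 6.626e-34 / (679.9e-9)
= 6.626e-34 / 6.7990e-07
= 9.7456e-28 kg*m/s

9.7456e-28


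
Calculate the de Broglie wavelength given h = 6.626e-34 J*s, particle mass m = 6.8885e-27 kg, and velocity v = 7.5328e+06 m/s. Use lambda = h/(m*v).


lambda = h / (m * v)
= 6.626e-34 / (6.8885e-27 * 7.5328e+06)
= 6.626e-34 / 5.1890e-20
= 1.2769e-14 m

1.2769e-14


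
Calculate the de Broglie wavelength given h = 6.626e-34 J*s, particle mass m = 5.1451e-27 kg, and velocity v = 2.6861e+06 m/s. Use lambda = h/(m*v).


lambda = h / (m * v)
= 6.626e-34 / (5.1451e-27 * 2.6861e+06)
= 6.626e-34 / 1.3820e-20
= 4.7944e-14 m

4.7944e-14


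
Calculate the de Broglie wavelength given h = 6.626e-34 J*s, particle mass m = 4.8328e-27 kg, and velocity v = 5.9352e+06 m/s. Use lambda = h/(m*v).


lambda = h / (m * v)
= 6.626e-34 / (4.8328e-27 * 5.9352e+06)
= 6.626e-34 / 2.8684e-20
= 2.3100e-14 m

2.3100e-14


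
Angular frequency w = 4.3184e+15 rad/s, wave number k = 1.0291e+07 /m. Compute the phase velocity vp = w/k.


vp = w / k
= 4.3184e+15 / 1.0291e+07
= 4.1963e+08 m/s

4.1963e+08


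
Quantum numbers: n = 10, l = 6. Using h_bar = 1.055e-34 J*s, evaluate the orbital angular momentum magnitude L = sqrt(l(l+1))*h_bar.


L = sqrt(l*(l+1)) * h_bar
= sqrt(6 * 7) * 1.055e-34
= sqrt(42) * 1.055e-34
= 6.4807 * 1.055e-34
= 6.8372e-34 J*s

6.8372e-34


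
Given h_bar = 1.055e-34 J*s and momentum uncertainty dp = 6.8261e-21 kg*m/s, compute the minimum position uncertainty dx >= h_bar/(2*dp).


dx = h_bar / (2 * dp)
= 1.055e-34 / (2 * 6.8261e-21)
= 1.055e-34 / 1.3652e-20
= 7.7277e-15 m

7.7277e-15


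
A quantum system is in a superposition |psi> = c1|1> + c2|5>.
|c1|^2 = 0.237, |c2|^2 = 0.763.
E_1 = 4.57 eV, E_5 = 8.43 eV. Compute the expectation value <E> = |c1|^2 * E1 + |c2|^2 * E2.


<E> = |c1|^2 * E1 + |c2|^2 * E2
= 0.237 * 4.57 + 0.763 * 8.43
= 1.0831 + 6.4321
= 7.5152 eV

7.5152


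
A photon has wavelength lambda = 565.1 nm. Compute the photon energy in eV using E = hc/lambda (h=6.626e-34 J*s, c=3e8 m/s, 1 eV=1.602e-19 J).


E = hc / lambda
= (6.626e-34)(3e8) / (565.1e-9)
= 1.9878e-25 / 5.6510e-07
= 3.5176e-19 J
Converting to eV: 3.5176e-19 / 1.602e-19
= 2.1958 eV

2.1958


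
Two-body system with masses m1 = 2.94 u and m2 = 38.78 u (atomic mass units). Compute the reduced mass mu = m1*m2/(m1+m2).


mu = m1 * m2 / (m1 + m2)
= 2.94 * 38.78 / (2.94 + 38.78)
= 114.0132 / 41.72
= 2.7328 u

2.7328


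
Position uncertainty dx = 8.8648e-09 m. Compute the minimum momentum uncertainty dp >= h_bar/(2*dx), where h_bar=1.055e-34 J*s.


dp = h_bar / (2 * dx)
= 1.055e-34 / (2 * 8.8648e-09)
= 1.055e-34 / 1.7730e-08
= 5.9505e-27 kg*m/s

5.9505e-27


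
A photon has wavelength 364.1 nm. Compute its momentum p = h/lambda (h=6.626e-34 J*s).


p = h / lambda
= 6.626e-34 / (364.1e-9)
= 6.626e-34 / 3.6410e-07
= 1.8198e-27 kg*m/s

1.8198e-27


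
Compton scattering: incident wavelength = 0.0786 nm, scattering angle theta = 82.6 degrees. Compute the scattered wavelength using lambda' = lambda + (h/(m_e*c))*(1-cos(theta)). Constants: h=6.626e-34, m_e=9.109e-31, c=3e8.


Compton wavelength: h/(m_e*c) = 2.4247e-12 m
d_lambda = 2.4247e-12 * (1 - cos(82.6 deg))
= 2.4247e-12 * 0.871204
= 2.1124e-12 m = 0.002112 nm
lambda' = 0.0786 + 0.002112
= 0.080712 nm

0.080712
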